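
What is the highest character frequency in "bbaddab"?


Input: bbaddab
Character counts:
  'a': 2
  'b': 3
  'd': 2
Maximum frequency: 3

3


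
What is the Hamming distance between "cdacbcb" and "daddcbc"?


Comparing "cdacbcb" and "daddcbc" position by position:
  Position 0: 'c' vs 'd' => differ
  Position 1: 'd' vs 'a' => differ
  Position 2: 'a' vs 'd' => differ
  Position 3: 'c' vs 'd' => differ
  Position 4: 'b' vs 'c' => differ
  Position 5: 'c' vs 'b' => differ
  Position 6: 'b' vs 'c' => differ
Total differences (Hamming distance): 7

7


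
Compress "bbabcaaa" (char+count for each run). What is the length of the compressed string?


Input: bbabcaaa
Runs:
  'b' x 2 => "b2"
  'a' x 1 => "a1"
  'b' x 1 => "b1"
  'c' x 1 => "c1"
  'a' x 3 => "a3"
Compressed: "b2a1b1c1a3"
Compressed length: 10

10


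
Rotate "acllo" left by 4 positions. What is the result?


Input: "acllo", rotate left by 4
First 4 characters: "acll"
Remaining characters: "o"
Concatenate remaining + first: "o" + "acll" = "oacll"

oacll


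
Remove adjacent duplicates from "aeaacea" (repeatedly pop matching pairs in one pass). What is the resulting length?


Input: aeaacea
Stack-based adjacent duplicate removal:
  Read 'a': push. Stack: a
  Read 'e': push. Stack: ae
  Read 'a': push. Stack: aea
  Read 'a': matches stack top 'a' => pop. Stack: ae
  Read 'c': push. Stack: aec
  Read 'e': push. Stack: aece
  Read 'a': push. Stack: aecea
Final stack: "aecea" (length 5)

5


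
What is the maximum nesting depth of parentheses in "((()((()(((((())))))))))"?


Input: "((()((()(((((())))))))))"
Tracking depth:
  Position 0 '(': depth becomes 1
  Position 1 '(': depth becomes 2
  Position 2 '(': depth becomes 3
  Position 3 ')': depth becomes 2
  Position 4 '(': depth becomes 3
  Position 5 '(': depth becomes 4
  Position 6 '(': depth becomes 5
  Position 7 ')': depth becomes 4
  Position 8 '(': depth becomes 5
  Position 9 '(': depth becomes 6
  Position 10 '(': depth becomes 7
  Position 11 '(': depth becomes 8
  Position 12 '(': depth becomes 9
  Position 13 '(': depth becomes 10
  Position 14 ')': depth becomes 9
  Position 15 ')': depth becomes 8
  Position 16 ')': depth becomes 7
  Position 17 ')': depth becomes 6
  Position 18 ')': depth becomes 5
  Position 19 ')': depth becomes 4
  Position 20 ')': depth becomes 3
  Position 21 ')': depth becomes 2
  Position 22 ')': depth becomes 1
  Position 23 ')': depth becomes 0
Maximum depth reached: 10

10


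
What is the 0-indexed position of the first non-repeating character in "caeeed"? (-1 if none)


Input: caeeed
Character frequencies:
  'a': 1
  'c': 1
  'd': 1
  'e': 3
Scanning left to right for freq == 1:
  Position 0 ('c'): unique! => answer = 0

0


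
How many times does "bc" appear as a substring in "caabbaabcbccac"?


Searching for "bc" in "caabbaabcbccac"
Scanning each position:
  Position 0: "ca" => no
  Position 1: "aa" => no
  Position 2: "ab" => no
  Position 3: "bb" => no
  Position 4: "ba" => no
  Position 5: "aa" => no
  Position 6: "ab" => no
  Position 7: "bc" => MATCH
  Position 8: "cb" => no
  Position 9: "bc" => MATCH
  Position 10: "cc" => no
  Position 11: "ca" => no
  Position 12: "ac" => no
Total occurrences: 2

2


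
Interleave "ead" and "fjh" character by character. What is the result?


Interleaving "ead" and "fjh":
  Position 0: 'e' from first, 'f' from second => "ef"
  Position 1: 'a' from first, 'j' from second => "aj"
  Position 2: 'd' from first, 'h' from second => "dh"
Result: efajdh

efajdh


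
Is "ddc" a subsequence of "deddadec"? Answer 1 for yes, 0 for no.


Check if "ddc" is a subsequence of "deddadec"
Greedy scan:
  Position 0 ('d'): matches sub[0] = 'd'
  Position 1 ('e'): no match needed
  Position 2 ('d'): matches sub[1] = 'd'
  Position 3 ('d'): no match needed
  Position 4 ('a'): no match needed
  Position 5 ('d'): no match needed
  Position 6 ('e'): no match needed
  Position 7 ('c'): matches sub[2] = 'c'
All 3 characters matched => is a subsequence

1


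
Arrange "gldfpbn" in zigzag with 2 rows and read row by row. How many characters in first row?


Zigzag "gldfpbn" into 2 rows:
Placing characters:
  'g' => row 0
  'l' => row 1
  'd' => row 0
  'f' => row 1
  'p' => row 0
  'b' => row 1
  'n' => row 0
Rows:
  Row 0: "gdpn"
  Row 1: "lfb"
First row length: 4

4


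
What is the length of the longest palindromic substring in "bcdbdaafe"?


Input: "bcdbdaafe"
Checking substrings for palindromes:
  [2:5] "dbd" (len 3) => palindrome
  [5:7] "aa" (len 2) => palindrome
Longest palindromic substring: "dbd" with length 3

3


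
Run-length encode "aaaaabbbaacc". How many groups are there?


Input: aaaaabbbaacc
Scanning for consecutive runs:
  Group 1: 'a' x 5 (positions 0-4)
  Group 2: 'b' x 3 (positions 5-7)
  Group 3: 'a' x 2 (positions 8-9)
  Group 4: 'c' x 2 (positions 10-11)
Total groups: 4

4


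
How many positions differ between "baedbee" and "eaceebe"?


Comparing "baedbee" and "eaceebe" position by position:
  Position 0: 'b' vs 'e' => DIFFER
  Position 1: 'a' vs 'a' => same
  Position 2: 'e' vs 'c' => DIFFER
  Position 3: 'd' vs 'e' => DIFFER
  Position 4: 'b' vs 'e' => DIFFER
  Position 5: 'e' vs 'b' => DIFFER
  Position 6: 'e' vs 'e' => same
Positions that differ: 5

5


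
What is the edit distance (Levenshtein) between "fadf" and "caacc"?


Computing edit distance: "fadf" -> "caacc"
DP table:
           c    a    a    c    c
      0    1    2    3    4    5
  f   1    1    2    3    4    5
  a   2    2    1    2    3    4
  d   3    3    2    2    3    4
  f   4    4    3    3    3    4
Edit distance = dp[4][5] = 4

4


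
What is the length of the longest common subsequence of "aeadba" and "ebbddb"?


LCS of "aeadba" and "ebbddb"
DP table:
           e    b    b    d    d    b
      0    0    0    0    0    0    0
  a   0    0    0    0    0    0    0
  e   0    1    1    1    1    1    1
  a   0    1    1    1    1    1    1
  d   0    1    1    1    2    2    2
  b   0    1    2    2    2    2    3
  a   0    1    2    2    2    2    3
LCS length = dp[6][6] = 3

3


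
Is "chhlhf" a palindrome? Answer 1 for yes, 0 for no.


Input: chhlhf
Reversed: fhlhhc
  Compare pos 0 ('c') with pos 5 ('f'): MISMATCH
  Compare pos 1 ('h') with pos 4 ('h'): match
  Compare pos 2 ('h') with pos 3 ('l'): MISMATCH
Result: not a palindrome

0


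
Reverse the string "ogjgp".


Input: ogjgp
Reading characters right to left:
  Position 4: 'p'
  Position 3: 'g'
  Position 2: 'j'
  Position 1: 'g'
  Position 0: 'o'
Reversed: pgjgo

pgjgo


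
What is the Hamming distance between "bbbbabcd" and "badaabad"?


Comparing "bbbbabcd" and "badaabad" position by position:
  Position 0: 'b' vs 'b' => same
  Position 1: 'b' vs 'a' => differ
  Position 2: 'b' vs 'd' => differ
  Position 3: 'b' vs 'a' => differ
  Position 4: 'a' vs 'a' => same
  Position 5: 'b' vs 'b' => same
  Position 6: 'c' vs 'a' => differ
  Position 7: 'd' vs 'd' => same
Total differences (Hamming distance): 4

4


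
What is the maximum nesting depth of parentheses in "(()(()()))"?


Input: "(()(()()))"
Tracking depth:
  Position 0 '(': depth becomes 1
  Position 1 '(': depth becomes 2
  Position 2 ')': depth becomes 1
  Position 3 '(': depth becomes 2
  Position 4 '(': depth becomes 3
  Position 5 ')': depth becomes 2
  Position 6 '(': depth becomes 3
  Position 7 ')': depth becomes 2
  Position 8 ')': depth becomes 1
  Position 9 ')': depth becomes 0
Maximum depth reached: 3

3


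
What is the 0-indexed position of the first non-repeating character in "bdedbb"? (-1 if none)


Input: bdedbb
Character frequencies:
  'b': 3
  'd': 2
  'e': 1
Scanning left to right for freq == 1:
  Position 0 ('b'): freq=3, skip
  Position 1 ('d'): freq=2, skip
  Position 2 ('e'): unique! => answer = 2

2


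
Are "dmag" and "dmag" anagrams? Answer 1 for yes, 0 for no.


Strings: "dmag", "dmag"
Sorted first:  adgm
Sorted second: adgm
Sorted forms match => anagrams

1


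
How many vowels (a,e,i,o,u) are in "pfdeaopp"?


Input: pfdeaopp
Checking each character:
  'p' at position 0: consonant
  'f' at position 1: consonant
  'd' at position 2: consonant
  'e' at position 3: vowel (running total: 1)
  'a' at position 4: vowel (running total: 2)
  'o' at position 5: vowel (running total: 3)
  'p' at position 6: consonant
  'p' at position 7: consonant
Total vowels: 3

3


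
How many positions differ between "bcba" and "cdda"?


Comparing "bcba" and "cdda" position by position:
  Position 0: 'b' vs 'c' => DIFFER
  Position 1: 'c' vs 'd' => DIFFER
  Position 2: 'b' vs 'd' => DIFFER
  Position 3: 'a' vs 'a' => same
Positions that differ: 3

3


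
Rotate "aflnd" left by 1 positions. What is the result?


Input: "aflnd", rotate left by 1
First 1 characters: "a"
Remaining characters: "flnd"
Concatenate remaining + first: "flnd" + "a" = "flnda"

flnda


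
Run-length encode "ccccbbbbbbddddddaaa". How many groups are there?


Input: ccccbbbbbbddddddaaa
Scanning for consecutive runs:
  Group 1: 'c' x 4 (positions 0-3)
  Group 2: 'b' x 6 (positions 4-9)
  Group 3: 'd' x 6 (positions 10-15)
  Group 4: 'a' x 3 (positions 16-18)
Total groups: 4

4


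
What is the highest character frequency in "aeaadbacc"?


Input: aeaadbacc
Character counts:
  'a': 4
  'b': 1
  'c': 2
  'd': 1
  'e': 1
Maximum frequency: 4

4


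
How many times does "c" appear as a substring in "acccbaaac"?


Searching for "c" in "acccbaaac"
Scanning each position:
  Position 0: "a" => no
  Position 1: "c" => MATCH
  Position 2: "c" => MATCH
  Position 3: "c" => MATCH
  Position 4: "b" => no
  Position 5: "a" => no
  Position 6: "a" => no
  Position 7: "a" => no
  Position 8: "c" => MATCH
Total occurrences: 4

4


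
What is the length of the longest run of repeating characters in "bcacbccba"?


Input: "bcacbccba"
Scanning for longest run:
  Position 1 ('c'): new char, reset run to 1
  Position 2 ('a'): new char, reset run to 1
  Position 3 ('c'): new char, reset run to 1
  Position 4 ('b'): new char, reset run to 1
  Position 5 ('c'): new char, reset run to 1
  Position 6 ('c'): continues run of 'c', length=2
  Position 7 ('b'): new char, reset run to 1
  Position 8 ('a'): new char, reset run to 1
Longest run: 'c' with length 2

2


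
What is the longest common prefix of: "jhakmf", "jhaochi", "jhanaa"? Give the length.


Words: jhakmf, jhaochi, jhanaa
  Position 0: all 'j' => match
  Position 1: all 'h' => match
  Position 2: all 'a' => match
  Position 3: ('k', 'o', 'n') => mismatch, stop
LCP = "jha" (length 3)

3


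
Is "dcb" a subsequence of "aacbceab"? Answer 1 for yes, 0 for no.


Check if "dcb" is a subsequence of "aacbceab"
Greedy scan:
  Position 0 ('a'): no match needed
  Position 1 ('a'): no match needed
  Position 2 ('c'): no match needed
  Position 3 ('b'): no match needed
  Position 4 ('c'): no match needed
  Position 5 ('e'): no match needed
  Position 6 ('a'): no match needed
  Position 7 ('b'): no match needed
Only matched 0/3 characters => not a subsequence

0


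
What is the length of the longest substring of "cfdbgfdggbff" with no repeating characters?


Input: "cfdbgfdggbff"
Sliding window (track last position of each char):
  Position 0 ('c'): window [0,0] length 1 -- new best
  Position 1 ('f'): window [0,1] length 2 -- new best
  Position 2 ('d'): window [0,2] length 3 -- new best
  Position 3 ('b'): window [0,3] length 4 -- new best
  Position 4 ('g'): window [0,4] length 5 -- new best
  Position 5 ('f'): repeat (last at 1), move window start to 2
  Position 5 ('f'): window [2,5] length 4
  Position 6 ('d'): repeat (last at 2), move window start to 3
  Position 6 ('d'): window [3,6] length 4
  Position 7 ('g'): repeat (last at 4), move window start to 5
  Position 7 ('g'): window [5,7] length 3
  Position 8 ('g'): repeat (last at 7), move window start to 8
  Position 8 ('g'): window [8,8] length 1
  Position 9 ('b'): window [8,9] length 2
  Position 10 ('f'): window [8,10] length 3
  Position 11 ('f'): repeat (last at 10), move window start to 11
  Position 11 ('f'): window [11,11] length 1
Longest substring with no repeats: "cfdbg" with length 5

5


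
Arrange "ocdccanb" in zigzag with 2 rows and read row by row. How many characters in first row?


Zigzag "ocdccanb" into 2 rows:
Placing characters:
  'o' => row 0
  'c' => row 1
  'd' => row 0
  'c' => row 1
  'c' => row 0
  'a' => row 1
  'n' => row 0
  'b' => row 1
Rows:
  Row 0: "odcn"
  Row 1: "ccab"
First row length: 4

4


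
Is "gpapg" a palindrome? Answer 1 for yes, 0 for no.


Input: gpapg
Reversed: gpapg
  Compare pos 0 ('g') with pos 4 ('g'): match
  Compare pos 1 ('p') with pos 3 ('p'): match
Result: palindrome

1


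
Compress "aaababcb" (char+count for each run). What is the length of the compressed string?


Input: aaababcb
Runs:
  'a' x 3 => "a3"
  'b' x 1 => "b1"
  'a' x 1 => "a1"
  'b' x 1 => "b1"
  'c' x 1 => "c1"
  'b' x 1 => "b1"
Compressed: "a3b1a1b1c1b1"
Compressed length: 12

12


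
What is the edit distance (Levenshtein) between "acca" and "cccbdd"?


Computing edit distance: "acca" -> "cccbdd"
DP table:
           c    c    c    b    d    d
      0    1    2    3    4    5    6
  a   1    1    2    3    4    5    6
  c   2    1    1    2    3    4    5
  c   3    2    1    1    2    3    4
  a   4    3    2    2    2    3    4
Edit distance = dp[4][6] = 4

4


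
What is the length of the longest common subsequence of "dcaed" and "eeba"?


LCS of "dcaed" and "eeba"
DP table:
           e    e    b    a
      0    0    0    0    0
  d   0    0    0    0    0
  c   0    0    0    0    0
  a   0    0    0    0    1
  e   0    1    1    1    1
  d   0    1    1    1    1
LCS length = dp[5][4] = 1

1


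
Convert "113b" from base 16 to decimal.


Input: "113b" in base 16
Positional expansion:
  Digit '1' (value 1) x 16^3 = 4096
  Digit '1' (value 1) x 16^2 = 256
  Digit '3' (value 3) x 16^1 = 48
  Digit 'b' (value 11) x 16^0 = 11
Sum = 4411

4411


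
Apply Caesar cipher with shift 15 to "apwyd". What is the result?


Caesar cipher: shift "apwyd" by 15
  'a' (pos 0) + 15 = pos 15 = 'p'
  'p' (pos 15) + 15 = pos 4 = 'e'
  'w' (pos 22) + 15 = pos 11 = 'l'
  'y' (pos 24) + 15 = pos 13 = 'n'
  'd' (pos 3) + 15 = pos 18 = 's'
Result: pelns

pelns


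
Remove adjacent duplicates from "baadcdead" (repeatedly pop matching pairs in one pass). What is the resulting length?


Input: baadcdead
Stack-based adjacent duplicate removal:
  Read 'b': push. Stack: b
  Read 'a': push. Stack: ba
  Read 'a': matches stack top 'a' => pop. Stack: b
  Read 'd': push. Stack: bd
  Read 'c': push. Stack: bdc
  Read 'd': push. Stack: bdcd
  Read 'e': push. Stack: bdcde
  Read 'a': push. Stack: bdcdea
  Read 'd': push. Stack: bdcdead
Final stack: "bdcdead" (length 7)

7


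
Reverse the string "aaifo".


Input: aaifo
Reading characters right to left:
  Position 4: 'o'
  Position 3: 'f'
  Position 2: 'i'
  Position 1: 'a'
  Position 0: 'a'
Reversed: ofiaa

ofiaa


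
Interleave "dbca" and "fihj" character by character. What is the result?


Interleaving "dbca" and "fihj":
  Position 0: 'd' from first, 'f' from second => "df"
  Position 1: 'b' from first, 'i' from second => "bi"
  Position 2: 'c' from first, 'h' from second => "ch"
  Position 3: 'a' from first, 'j' from second => "aj"
Result: dfbichaj

dfbichaj


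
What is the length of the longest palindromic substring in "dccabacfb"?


Input: "dccabacfb"
Checking substrings for palindromes:
  [2:7] "cabac" (len 5) => palindrome
  [3:6] "aba" (len 3) => palindrome
  [1:3] "cc" (len 2) => palindrome
Longest palindromic substring: "cabac" with length 5

5


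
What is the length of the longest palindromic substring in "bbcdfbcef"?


Input: "bbcdfbcef"
Checking substrings for palindromes:
  [0:2] "bb" (len 2) => palindrome
Longest palindromic substring: "bb" with length 2

2


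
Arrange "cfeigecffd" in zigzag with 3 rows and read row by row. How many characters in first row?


Zigzag "cfeigecffd" into 3 rows:
Placing characters:
  'c' => row 0
  'f' => row 1
  'e' => row 2
  'i' => row 1
  'g' => row 0
  'e' => row 1
  'c' => row 2
  'f' => row 1
  'f' => row 0
  'd' => row 1
Rows:
  Row 0: "cgf"
  Row 1: "fiefd"
  Row 2: "ec"
First row length: 3

3


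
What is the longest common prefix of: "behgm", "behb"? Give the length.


Words: behgm, behb
  Position 0: all 'b' => match
  Position 1: all 'e' => match
  Position 2: all 'h' => match
  Position 3: ('g', 'b') => mismatch, stop
LCP = "beh" (length 3)

3


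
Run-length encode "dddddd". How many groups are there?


Input: dddddd
Scanning for consecutive runs:
  Group 1: 'd' x 6 (positions 0-5)
Total groups: 1

1


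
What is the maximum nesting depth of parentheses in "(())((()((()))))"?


Input: "(())((()((()))))"
Tracking depth:
  Position 0 '(': depth becomes 1
  Position 1 '(': depth becomes 2
  Position 2 ')': depth becomes 1
  Position 3 ')': depth becomes 0
  Position 4 '(': depth becomes 1
  Position 5 '(': depth becomes 2
  Position 6 '(': depth becomes 3
  Position 7 ')': depth becomes 2
  Position 8 '(': depth becomes 3
  Position 9 '(': depth becomes 4
  Position 10 '(': depth becomes 5
  Position 11 ')': depth becomes 4
  Position 12 ')': depth becomes 3
  Position 13 ')': depth becomes 2
  Position 14 ')': depth becomes 1
  Position 15 ')': depth becomes 0
Maximum depth reached: 5

5


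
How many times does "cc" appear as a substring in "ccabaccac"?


Searching for "cc" in "ccabaccac"
Scanning each position:
  Position 0: "cc" => MATCH
  Position 1: "ca" => no
  Position 2: "ab" => no
  Position 3: "ba" => no
  Position 4: "ac" => no
  Position 5: "cc" => MATCH
  Position 6: "ca" => no
  Position 7: "ac" => no
Total occurrences: 2

2


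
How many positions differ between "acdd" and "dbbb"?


Comparing "acdd" and "dbbb" position by position:
  Position 0: 'a' vs 'd' => DIFFER
  Position 1: 'c' vs 'b' => DIFFER
  Position 2: 'd' vs 'b' => DIFFER
  Position 3: 'd' vs 'b' => DIFFER
Positions that differ: 4

4


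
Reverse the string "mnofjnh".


Input: mnofjnh
Reading characters right to left:
  Position 6: 'h'
  Position 5: 'n'
  Position 4: 'j'
  Position 3: 'f'
  Position 2: 'o'
  Position 1: 'n'
  Position 0: 'm'
Reversed: hnjfonm

hnjfonm


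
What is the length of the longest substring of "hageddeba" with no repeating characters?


Input: "hageddeba"
Sliding window (track last position of each char):
  Position 0 ('h'): window [0,0] length 1 -- new best
  Position 1 ('a'): window [0,1] length 2 -- new best
  Position 2 ('g'): window [0,2] length 3 -- new best
  Position 3 ('e'): window [0,3] length 4 -- new best
  Position 4 ('d'): window [0,4] length 5 -- new best
  Position 5 ('d'): repeat (last at 4), move window start to 5
  Position 5 ('d'): window [5,5] length 1
  Position 6 ('e'): window [5,6] length 2
  Position 7 ('b'): window [5,7] length 3
  Position 8 ('a'): window [5,8] length 4
Longest substring with no repeats: "haged" with length 5

5


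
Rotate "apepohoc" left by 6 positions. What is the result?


Input: "apepohoc", rotate left by 6
First 6 characters: "apepoh"
Remaining characters: "oc"
Concatenate remaining + first: "oc" + "apepoh" = "ocapepoh"

ocapepoh


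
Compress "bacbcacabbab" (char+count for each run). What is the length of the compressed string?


Input: bacbcacabbab
Runs:
  'b' x 1 => "b1"
  'a' x 1 => "a1"
  'c' x 1 => "c1"
  'b' x 1 => "b1"
  'c' x 1 => "c1"
  'a' x 1 => "a1"
  'c' x 1 => "c1"
  'a' x 1 => "a1"
  'b' x 2 => "b2"
  'a' x 1 => "a1"
  'b' x 1 => "b1"
Compressed: "b1a1c1b1c1a1c1a1b2a1b1"
Compressed length: 22

22


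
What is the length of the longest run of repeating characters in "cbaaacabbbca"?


Input: "cbaaacabbbca"
Scanning for longest run:
  Position 1 ('b'): new char, reset run to 1
  Position 2 ('a'): new char, reset run to 1
  Position 3 ('a'): continues run of 'a', length=2
  Position 4 ('a'): continues run of 'a', length=3
  Position 5 ('c'): new char, reset run to 1
  Position 6 ('a'): new char, reset run to 1
  Position 7 ('b'): new char, reset run to 1
  Position 8 ('b'): continues run of 'b', length=2
  Position 9 ('b'): continues run of 'b', length=3
  Position 10 ('c'): new char, reset run to 1
  Position 11 ('a'): new char, reset run to 1
Longest run: 'a' with length 3

3


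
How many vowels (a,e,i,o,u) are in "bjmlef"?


Input: bjmlef
Checking each character:
  'b' at position 0: consonant
  'j' at position 1: consonant
  'm' at position 2: consonant
  'l' at position 3: consonant
  'e' at position 4: vowel (running total: 1)
  'f' at position 5: consonant
Total vowels: 1

1


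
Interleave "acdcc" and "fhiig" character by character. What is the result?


Interleaving "acdcc" and "fhiig":
  Position 0: 'a' from first, 'f' from second => "af"
  Position 1: 'c' from first, 'h' from second => "ch"
  Position 2: 'd' from first, 'i' from second => "di"
  Position 3: 'c' from first, 'i' from second => "ci"
  Position 4: 'c' from first, 'g' from second => "cg"
Result: afchdicicg

afchdicicg


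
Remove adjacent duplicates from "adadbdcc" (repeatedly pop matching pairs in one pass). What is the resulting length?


Input: adadbdcc
Stack-based adjacent duplicate removal:
  Read 'a': push. Stack: a
  Read 'd': push. Stack: ad
  Read 'a': push. Stack: ada
  Read 'd': push. Stack: adad
  Read 'b': push. Stack: adadb
  Read 'd': push. Stack: adadbd
  Read 'c': push. Stack: adadbdc
  Read 'c': matches stack top 'c' => pop. Stack: adadbd
Final stack: "adadbd" (length 6)

6


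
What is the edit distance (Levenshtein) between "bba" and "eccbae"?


Computing edit distance: "bba" -> "eccbae"
DP table:
           e    c    c    b    a    e
      0    1    2    3    4    5    6
  b   1    1    2    3    3    4    5
  b   2    2    2    3    3    4    5
  a   3    3    3    3    4    3    4
Edit distance = dp[3][6] = 4

4


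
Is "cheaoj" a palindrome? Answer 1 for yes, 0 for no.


Input: cheaoj
Reversed: joaehc
  Compare pos 0 ('c') with pos 5 ('j'): MISMATCH
  Compare pos 1 ('h') with pos 4 ('o'): MISMATCH
  Compare pos 2 ('e') with pos 3 ('a'): MISMATCH
Result: not a palindrome

0


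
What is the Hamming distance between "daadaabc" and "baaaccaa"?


Comparing "daadaabc" and "baaaccaa" position by position:
  Position 0: 'd' vs 'b' => differ
  Position 1: 'a' vs 'a' => same
  Position 2: 'a' vs 'a' => same
  Position 3: 'd' vs 'a' => differ
  Position 4: 'a' vs 'c' => differ
  Position 5: 'a' vs 'c' => differ
  Position 6: 'b' vs 'a' => differ
  Position 7: 'c' vs 'a' => differ
Total differences (Hamming distance): 6

6


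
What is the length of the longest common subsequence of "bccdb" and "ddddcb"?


LCS of "bccdb" and "ddddcb"
DP table:
           d    d    d    d    c    b
      0    0    0    0    0    0    0
  b   0    0    0    0    0    0    1
  c   0    0    0    0    0    1    1
  c   0    0    0    0    0    1    1
  d   0    1    1    1    1    1    1
  b   0    1    1    1    1    1    2
LCS length = dp[5][6] = 2

2


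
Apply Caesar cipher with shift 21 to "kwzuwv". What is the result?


Caesar cipher: shift "kwzuwv" by 21
  'k' (pos 10) + 21 = pos 5 = 'f'
  'w' (pos 22) + 21 = pos 17 = 'r'
  'z' (pos 25) + 21 = pos 20 = 'u'
  'u' (pos 20) + 21 = pos 15 = 'p'
  'w' (pos 22) + 21 = pos 17 = 'r'
  'v' (pos 21) + 21 = pos 16 = 'q'
Result: fruprq

fruprq


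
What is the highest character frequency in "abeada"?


Input: abeada
Character counts:
  'a': 3
  'b': 1
  'd': 1
  'e': 1
Maximum frequency: 3

3


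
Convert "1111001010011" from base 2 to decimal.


Input: "1111001010011" in base 2
Positional expansion:
  Digit '1' (value 1) x 2^12 = 4096
  Digit '1' (value 1) x 2^11 = 2048
  Digit '1' (value 1) x 2^10 = 1024
  Digit '1' (value 1) x 2^9 = 512
  Digit '0' (value 0) x 2^8 = 0
  Digit '0' (value 0) x 2^7 = 0
  Digit '1' (value 1) x 2^6 = 64
  Digit '0' (value 0) x 2^5 = 0
  Digit '1' (value 1) x 2^4 = 16
  Digit '0' (value 0) x 2^3 = 0
  Digit '0' (value 0) x 2^2 = 0
  Digit '1' (value 1) x 2^1 = 2
  Digit '1' (value 1) x 2^0 = 1
Sum = 7763

7763


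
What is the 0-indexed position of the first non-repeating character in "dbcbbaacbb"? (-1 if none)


Input: dbcbbaacbb
Character frequencies:
  'a': 2
  'b': 5
  'c': 2
  'd': 1
Scanning left to right for freq == 1:
  Position 0 ('d'): unique! => answer = 0

0


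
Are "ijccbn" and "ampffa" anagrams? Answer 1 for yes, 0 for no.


Strings: "ijccbn", "ampffa"
Sorted first:  bccijn
Sorted second: aaffmp
Differ at position 0: 'b' vs 'a' => not anagrams

0


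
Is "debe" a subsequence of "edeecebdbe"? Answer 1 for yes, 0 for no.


Check if "debe" is a subsequence of "edeecebdbe"
Greedy scan:
  Position 0 ('e'): no match needed
  Position 1 ('d'): matches sub[0] = 'd'
  Position 2 ('e'): matches sub[1] = 'e'
  Position 3 ('e'): no match needed
  Position 4 ('c'): no match needed
  Position 5 ('e'): no match needed
  Position 6 ('b'): matches sub[2] = 'b'
  Position 7 ('d'): no match needed
  Position 8 ('b'): no match needed
  Position 9 ('e'): matches sub[3] = 'e'
All 4 characters matched => is a subsequence

1


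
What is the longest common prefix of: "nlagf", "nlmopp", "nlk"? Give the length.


Words: nlagf, nlmopp, nlk
  Position 0: all 'n' => match
  Position 1: all 'l' => match
  Position 2: ('a', 'm', 'k') => mismatch, stop
LCP = "nl" (length 2)

2


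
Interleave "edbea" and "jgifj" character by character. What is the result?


Interleaving "edbea" and "jgifj":
  Position 0: 'e' from first, 'j' from second => "ej"
  Position 1: 'd' from first, 'g' from second => "dg"
  Position 2: 'b' from first, 'i' from second => "bi"
  Position 3: 'e' from first, 'f' from second => "ef"
  Position 4: 'a' from first, 'j' from second => "aj"
Result: ejdgbiefaj

ejdgbiefaj


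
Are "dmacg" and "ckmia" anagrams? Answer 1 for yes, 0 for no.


Strings: "dmacg", "ckmia"
Sorted first:  acdgm
Sorted second: acikm
Differ at position 2: 'd' vs 'i' => not anagrams

0


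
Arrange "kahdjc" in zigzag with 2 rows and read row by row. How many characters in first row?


Zigzag "kahdjc" into 2 rows:
Placing characters:
  'k' => row 0
  'a' => row 1
  'h' => row 0
  'd' => row 1
  'j' => row 0
  'c' => row 1
Rows:
  Row 0: "khj"
  Row 1: "adc"
First row length: 3

3


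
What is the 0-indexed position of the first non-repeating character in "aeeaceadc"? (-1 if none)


Input: aeeaceadc
Character frequencies:
  'a': 3
  'c': 2
  'd': 1
  'e': 3
Scanning left to right for freq == 1:
  Position 0 ('a'): freq=3, skip
  Position 1 ('e'): freq=3, skip
  Position 2 ('e'): freq=3, skip
  Position 3 ('a'): freq=3, skip
  Position 4 ('c'): freq=2, skip
  Position 5 ('e'): freq=3, skip
  Position 6 ('a'): freq=3, skip
  Position 7 ('d'): unique! => answer = 7

7


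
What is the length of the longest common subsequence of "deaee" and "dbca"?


LCS of "deaee" and "dbca"
DP table:
           d    b    c    a
      0    0    0    0    0
  d   0    1    1    1    1
  e   0    1    1    1    1
  a   0    1    1    1    2
  e   0    1    1    1    2
  e   0    1    1    1    2
LCS length = dp[5][4] = 2

2


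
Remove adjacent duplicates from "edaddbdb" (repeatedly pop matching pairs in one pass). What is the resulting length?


Input: edaddbdb
Stack-based adjacent duplicate removal:
  Read 'e': push. Stack: e
  Read 'd': push. Stack: ed
  Read 'a': push. Stack: eda
  Read 'd': push. Stack: edad
  Read 'd': matches stack top 'd' => pop. Stack: eda
  Read 'b': push. Stack: edab
  Read 'd': push. Stack: edabd
  Read 'b': push. Stack: edabdb
Final stack: "edabdb" (length 6)

6


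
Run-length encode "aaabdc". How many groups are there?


Input: aaabdc
Scanning for consecutive runs:
  Group 1: 'a' x 3 (positions 0-2)
  Group 2: 'b' x 1 (positions 3-3)
  Group 3: 'd' x 1 (positions 4-4)
  Group 4: 'c' x 1 (positions 5-5)
Total groups: 4

4


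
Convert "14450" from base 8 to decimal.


Input: "14450" in base 8
Positional expansion:
  Digit '1' (value 1) x 8^4 = 4096
  Digit '4' (value 4) x 8^3 = 2048
  Digit '4' (value 4) x 8^2 = 256
  Digit '5' (value 5) x 8^1 = 40
  Digit '0' (value 0) x 8^0 = 0
Sum = 6440

6440


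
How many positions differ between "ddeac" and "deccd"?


Comparing "ddeac" and "deccd" position by position:
  Position 0: 'd' vs 'd' => same
  Position 1: 'd' vs 'e' => DIFFER
  Position 2: 'e' vs 'c' => DIFFER
  Position 3: 'a' vs 'c' => DIFFER
  Position 4: 'c' vs 'd' => DIFFER
Positions that differ: 4

4


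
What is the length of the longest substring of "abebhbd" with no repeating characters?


Input: "abebhbd"
Sliding window (track last position of each char):
  Position 0 ('a'): window [0,0] length 1 -- new best
  Position 1 ('b'): window [0,1] length 2 -- new best
  Position 2 ('e'): window [0,2] length 3 -- new best
  Position 3 ('b'): repeat (last at 1), move window start to 2
  Position 3 ('b'): window [2,3] length 2
  Position 4 ('h'): window [2,4] length 3
  Position 5 ('b'): repeat (last at 3), move window start to 4
  Position 5 ('b'): window [4,5] length 2
  Position 6 ('d'): window [4,6] length 3
Longest substring with no repeats: "abe" with length 3

3


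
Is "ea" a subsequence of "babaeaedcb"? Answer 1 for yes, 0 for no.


Check if "ea" is a subsequence of "babaeaedcb"
Greedy scan:
  Position 0 ('b'): no match needed
  Position 1 ('a'): no match needed
  Position 2 ('b'): no match needed
  Position 3 ('a'): no match needed
  Position 4 ('e'): matches sub[0] = 'e'
  Position 5 ('a'): matches sub[1] = 'a'
  Position 6 ('e'): no match needed
  Position 7 ('d'): no match needed
  Position 8 ('c'): no match needed
  Position 9 ('b'): no match needed
All 2 characters matched => is a subsequence

1


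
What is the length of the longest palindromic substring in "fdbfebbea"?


Input: "fdbfebbea"
Checking substrings for palindromes:
  [4:8] "ebbe" (len 4) => palindrome
  [5:7] "bb" (len 2) => palindrome
Longest palindromic substring: "ebbe" with length 4

4


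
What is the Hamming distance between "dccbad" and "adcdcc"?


Comparing "dccbad" and "adcdcc" position by position:
  Position 0: 'd' vs 'a' => differ
  Position 1: 'c' vs 'd' => differ
  Position 2: 'c' vs 'c' => same
  Position 3: 'b' vs 'd' => differ
  Position 4: 'a' vs 'c' => differ
  Position 5: 'd' vs 'c' => differ
Total differences (Hamming distance): 5

5


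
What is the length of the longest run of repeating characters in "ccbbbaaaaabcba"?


Input: "ccbbbaaaaabcba"
Scanning for longest run:
  Position 1 ('c'): continues run of 'c', length=2
  Position 2 ('b'): new char, reset run to 1
  Position 3 ('b'): continues run of 'b', length=2
  Position 4 ('b'): continues run of 'b', length=3
  Position 5 ('a'): new char, reset run to 1
  Position 6 ('a'): continues run of 'a', length=2
  Position 7 ('a'): continues run of 'a', length=3
  Position 8 ('a'): continues run of 'a', length=4
  Position 9 ('a'): continues run of 'a', length=5
  Position 10 ('b'): new char, reset run to 1
  Position 11 ('c'): new char, reset run to 1
  Position 12 ('b'): new char, reset run to 1
  Position 13 ('a'): new char, reset run to 1
Longest run: 'a' with length 5

5


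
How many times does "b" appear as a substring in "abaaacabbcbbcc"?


Searching for "b" in "abaaacabbcbbcc"
Scanning each position:
  Position 0: "a" => no
  Position 1: "b" => MATCH
  Position 2: "a" => no
  Position 3: "a" => no
  Position 4: "a" => no
  Position 5: "c" => no
  Position 6: "a" => no
  Position 7: "b" => MATCH
  Position 8: "b" => MATCH
  Position 9: "c" => no
  Position 10: "b" => MATCH
  Position 11: "b" => MATCH
  Position 12: "c" => no
  Position 13: "c" => no
Total occurrences: 5

5


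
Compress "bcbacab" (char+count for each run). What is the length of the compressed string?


Input: bcbacab
Runs:
  'b' x 1 => "b1"
  'c' x 1 => "c1"
  'b' x 1 => "b1"
  'a' x 1 => "a1"
  'c' x 1 => "c1"
  'a' x 1 => "a1"
  'b' x 1 => "b1"
Compressed: "b1c1b1a1c1a1b1"
Compressed length: 14

14


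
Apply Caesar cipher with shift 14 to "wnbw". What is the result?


Caesar cipher: shift "wnbw" by 14
  'w' (pos 22) + 14 = pos 10 = 'k'
  'n' (pos 13) + 14 = pos 1 = 'b'
  'b' (pos 1) + 14 = pos 15 = 'p'
  'w' (pos 22) + 14 = pos 10 = 'k'
Result: kbpk

kbpk


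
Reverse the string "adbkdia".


Input: adbkdia
Reading characters right to left:
  Position 6: 'a'
  Position 5: 'i'
  Position 4: 'd'
  Position 3: 'k'
  Position 2: 'b'
  Position 1: 'd'
  Position 0: 'a'
Reversed: aidkbda

aidkbda


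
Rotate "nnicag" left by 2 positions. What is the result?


Input: "nnicag", rotate left by 2
First 2 characters: "nn"
Remaining characters: "icag"
Concatenate remaining + first: "icag" + "nn" = "icagnn"

icagnn


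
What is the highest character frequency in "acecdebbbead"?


Input: acecdebbbead
Character counts:
  'a': 2
  'b': 3
  'c': 2
  'd': 2
  'e': 3
Maximum frequency: 3

3


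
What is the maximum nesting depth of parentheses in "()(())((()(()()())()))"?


Input: "()(())((()(()()())()))"
Tracking depth:
  Position 0 '(': depth becomes 1
  Position 1 ')': depth becomes 0
  Position 2 '(': depth becomes 1
  Position 3 '(': depth becomes 2
  Position 4 ')': depth becomes 1
  Position 5 ')': depth becomes 0
  Position 6 '(': depth becomes 1
  Position 7 '(': depth becomes 2
  Position 8 '(': depth becomes 3
  Position 9 ')': depth becomes 2
  Position 10 '(': depth becomes 3
  Position 11 '(': depth becomes 4
  Position 12 ')': depth becomes 3
  Position 13 '(': depth becomes 4
  Position 14 ')': depth becomes 3
  Position 15 '(': depth becomes 4
  Position 16 ')': depth becomes 3
  Position 17 ')': depth becomes 2
  Position 18 '(': depth becomes 3
  Position 19 ')': depth becomes 2
  Position 20 ')': depth becomes 1
  Position 21 ')': depth becomes 0
Maximum depth reached: 4

4


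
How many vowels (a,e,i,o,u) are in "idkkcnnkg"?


Input: idkkcnnkg
Checking each character:
  'i' at position 0: vowel (running total: 1)
  'd' at position 1: consonant
  'k' at position 2: consonant
  'k' at position 3: consonant
  'c' at position 4: consonant
  'n' at position 5: consonant
  'n' at position 6: consonant
  'k' at position 7: consonant
  'g' at position 8: consonant
Total vowels: 1

1


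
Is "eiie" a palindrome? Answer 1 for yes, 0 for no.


Input: eiie
Reversed: eiie
  Compare pos 0 ('e') with pos 3 ('e'): match
  Compare pos 1 ('i') with pos 2 ('i'): match
Result: palindrome

1


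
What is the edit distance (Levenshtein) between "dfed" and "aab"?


Computing edit distance: "dfed" -> "aab"
DP table:
           a    a    b
      0    1    2    3
  d   1    1    2    3
  f   2    2    2    3
  e   3    3    3    3
  d   4    4    4    4
Edit distance = dp[4][3] = 4

4


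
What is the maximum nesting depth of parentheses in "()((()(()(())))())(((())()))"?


Input: "()((()(()(())))())(((())()))"
Tracking depth:
  Position 0 '(': depth becomes 1
  Position 1 ')': depth becomes 0
  Position 2 '(': depth becomes 1
  Position 3 '(': depth becomes 2
  Position 4 '(': depth becomes 3
  Position 5 ')': depth becomes 2
  Position 6 '(': depth becomes 3
  Position 7 '(': depth becomes 4
  Position 8 ')': depth becomes 3
  Position 9 '(': depth becomes 4
  Position 10 '(': depth becomes 5
  Position 11 ')': depth becomes 4
  Position 12 ')': depth becomes 3
  Position 13 ')': depth becomes 2
  Position 14 ')': depth becomes 1
  Position 15 '(': depth becomes 2
  Position 16 ')': depth becomes 1
  Position 17 ')': depth becomes 0
  Position 18 '(': depth becomes 1
  Position 19 '(': depth becomes 2
  Position 20 '(': depth becomes 3
  Position 21 '(': depth becomes 4
  Position 22 ')': depth becomes 3
  Position 23 ')': depth becomes 2
  Position 24 '(': depth becomes 3
  Position 25 ')': depth becomes 2
  Position 26 ')': depth becomes 1
  Position 27 ')': depth becomes 0
Maximum depth reached: 5

5


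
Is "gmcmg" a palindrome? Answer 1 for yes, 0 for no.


Input: gmcmg
Reversed: gmcmg
  Compare pos 0 ('g') with pos 4 ('g'): match
  Compare pos 1 ('m') with pos 3 ('m'): match
Result: palindrome

1


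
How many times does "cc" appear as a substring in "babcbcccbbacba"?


Searching for "cc" in "babcbcccbbacba"
Scanning each position:
  Position 0: "ba" => no
  Position 1: "ab" => no
  Position 2: "bc" => no
  Position 3: "cb" => no
  Position 4: "bc" => no
  Position 5: "cc" => MATCH
  Position 6: "cc" => MATCH
  Position 7: "cb" => no
  Position 8: "bb" => no
  Position 9: "ba" => no
  Position 10: "ac" => no
  Position 11: "cb" => no
  Position 12: "ba" => no
Total occurrences: 2

2


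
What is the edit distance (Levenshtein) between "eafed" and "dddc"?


Computing edit distance: "eafed" -> "dddc"
DP table:
           d    d    d    c
      0    1    2    3    4
  e   1    1    2    3    4
  a   2    2    2    3    4
  f   3    3    3    3    4
  e   4    4    4    4    4
  d   5    4    4    4    5
Edit distance = dp[5][4] = 5

5


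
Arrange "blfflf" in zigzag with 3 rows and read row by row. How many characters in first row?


Zigzag "blfflf" into 3 rows:
Placing characters:
  'b' => row 0
  'l' => row 1
  'f' => row 2
  'f' => row 1
  'l' => row 0
  'f' => row 1
Rows:
  Row 0: "bl"
  Row 1: "lff"
  Row 2: "f"
First row length: 2

2


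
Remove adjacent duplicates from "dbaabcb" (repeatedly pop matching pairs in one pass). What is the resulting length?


Input: dbaabcb
Stack-based adjacent duplicate removal:
  Read 'd': push. Stack: d
  Read 'b': push. Stack: db
  Read 'a': push. Stack: dba
  Read 'a': matches stack top 'a' => pop. Stack: db
  Read 'b': matches stack top 'b' => pop. Stack: d
  Read 'c': push. Stack: dc
  Read 'b': push. Stack: dcb
Final stack: "dcb" (length 3)

3


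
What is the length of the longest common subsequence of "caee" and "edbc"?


LCS of "caee" and "edbc"
DP table:
           e    d    b    c
      0    0    0    0    0
  c   0    0    0    0    1
  a   0    0    0    0    1
  e   0    1    1    1    1
  e   0    1    1    1    1
LCS length = dp[4][4] = 1

1


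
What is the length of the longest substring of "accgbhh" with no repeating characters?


Input: "accgbhh"
Sliding window (track last position of each char):
  Position 0 ('a'): window [0,0] length 1 -- new best
  Position 1 ('c'): window [0,1] length 2 -- new best
  Position 2 ('c'): repeat (last at 1), move window start to 2
  Position 2 ('c'): window [2,2] length 1
  Position 3 ('g'): window [2,3] length 2
  Position 4 ('b'): window [2,4] length 3 -- new best
  Position 5 ('h'): window [2,5] length 4 -- new best
  Position 6 ('h'): repeat (last at 5), move window start to 6
  Position 6 ('h'): window [6,6] length 1
Longest substring with no repeats: "cgbh" with length 4

4


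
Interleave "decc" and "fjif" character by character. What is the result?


Interleaving "decc" and "fjif":
  Position 0: 'd' from first, 'f' from second => "df"
  Position 1: 'e' from first, 'j' from second => "ej"
  Position 2: 'c' from first, 'i' from second => "ci"
  Position 3: 'c' from first, 'f' from second => "cf"
Result: dfejcicf

dfejcicf


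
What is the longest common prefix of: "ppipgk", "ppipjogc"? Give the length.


Words: ppipgk, ppipjogc
  Position 0: all 'p' => match
  Position 1: all 'p' => match
  Position 2: all 'i' => match
  Position 3: all 'p' => match
  Position 4: ('g', 'j') => mismatch, stop
LCP = "ppip" (length 4)

4


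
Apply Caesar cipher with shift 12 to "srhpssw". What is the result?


Caesar cipher: shift "srhpssw" by 12
  's' (pos 18) + 12 = pos 4 = 'e'
  'r' (pos 17) + 12 = pos 3 = 'd'
  'h' (pos 7) + 12 = pos 19 = 't'
  'p' (pos 15) + 12 = pos 1 = 'b'
  's' (pos 18) + 12 = pos 4 = 'e'
  's' (pos 18) + 12 = pos 4 = 'e'
  'w' (pos 22) + 12 = pos 8 = 'i'
Result: edtbeei

edtbeei


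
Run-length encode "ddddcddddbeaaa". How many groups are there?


Input: ddddcddddbeaaa
Scanning for consecutive runs:
  Group 1: 'd' x 4 (positions 0-3)
  Group 2: 'c' x 1 (positions 4-4)
  Group 3: 'd' x 4 (positions 5-8)
  Group 4: 'b' x 1 (positions 9-9)
  Group 5: 'e' x 1 (positions 10-10)
  Group 6: 'a' x 3 (positions 11-13)
Total groups: 6

6
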